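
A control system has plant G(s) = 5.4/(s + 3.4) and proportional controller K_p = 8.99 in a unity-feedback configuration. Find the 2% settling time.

T_s ≈ 0.077 s

Closed-loop transfer function: T(s) = K_p·G(s)/(1 + K_p·G(s)) = 48.55/(s + 3.4 + 48.55) = 48.55/(s + 51.95).
Time constant τ = 1/51.95 = 0.01925 s, so the 2% settling time is about 4τ = 0.077 s.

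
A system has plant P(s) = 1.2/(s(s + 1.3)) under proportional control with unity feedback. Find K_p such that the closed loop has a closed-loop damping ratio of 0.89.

Closed-loop characteristic equation: s² + 1.3s + K_p·1.2 = 0.
So ω_n = √(1.2K_p) and 2ζω_n = 1.3, giving ζ = 1.3/(2√(1.2K_p)).
Setting ζ = 0.89: √(1.2K_p) = 1.3/(2·0.89) = 0.7303, so K_p = 0.5334/1.2 = 0.444.

K_p = 0.444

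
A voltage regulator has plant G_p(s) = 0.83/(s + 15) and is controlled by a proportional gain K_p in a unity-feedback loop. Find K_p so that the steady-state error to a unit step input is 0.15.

K_p = 102

For a type-0 loop with proportional control, e_ss = 1/(1 + K_p·G_p(0)).
G_p(0) = 0.05533. Require 1/(1 + K_p·0.05533) = 0.15, so 1 + 0.05533·K_p = 6.667.
K_p = (6.667 − 1)/0.05533 = 102.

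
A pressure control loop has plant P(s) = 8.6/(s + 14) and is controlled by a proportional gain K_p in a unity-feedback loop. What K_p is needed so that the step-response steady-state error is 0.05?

K_p = 30.9

Steady-state error for a unit step on this type-0 loop is 1/(1 + K_p·P(0)).
P(0) = 0.6143. Require 1/(1 + K_p·0.6143) = 0.05, so 1 + 0.6143·K_p = 20.
K_p = (20 − 1)/0.6143 = 30.9.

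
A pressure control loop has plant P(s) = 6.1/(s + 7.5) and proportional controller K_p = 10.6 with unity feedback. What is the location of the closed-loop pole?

s = -72.16

Closed-loop transfer function: T(s) = K_p·P(s)/(1 + K_p·P(s)) = 64.66/(s + 7.5 + 64.66) = 64.66/(s + 72.16).
The closed-loop pole is at s = −72.16.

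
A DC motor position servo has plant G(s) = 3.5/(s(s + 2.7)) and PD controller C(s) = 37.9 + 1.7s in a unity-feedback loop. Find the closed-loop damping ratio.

ζ = 0.376

Forward path: (37.9 + 1.7s)·3.5/(s(s+2.7)). The closed-loop characteristic equation is s² + (2.7 + 3.5·1.7)s + 3.5·37.9 = 0.
That is s² + 8.65s + 132.7 = 0, so ω_n = 11.52 rad/s and ζ = 8.65/(2·11.52) = 0.3755.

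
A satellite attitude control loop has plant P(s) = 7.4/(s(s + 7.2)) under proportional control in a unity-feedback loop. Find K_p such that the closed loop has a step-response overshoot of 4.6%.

K_p = 3.57

From %OS = 100·exp(−πζ/√(1−ζ²)) = 4.6%, ζ = −ln(0.046)/√(π²+ln²(0.046)) = 0.7.
Characteristic equation s² + 7.2s + 7.4K_p = 0 gives ζ = 7.2/(2√(7.4K_p)).
Setting ζ = 0.7: √(7.4K_p) = 7.2/(2·0.7) = 5.143, so K_p = 26.45/7.4 = 3.57.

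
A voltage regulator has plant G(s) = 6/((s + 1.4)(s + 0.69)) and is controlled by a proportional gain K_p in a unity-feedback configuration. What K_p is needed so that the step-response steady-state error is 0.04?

Steady-state error for a unit step on this type-0 loop is 1/(1 + K_p·G(0)).
G(0) = 6.211. Require 1/(1 + K_p·6.211) = 0.04, so 1 + 6.211·K_p = 25.
K_p = (25 − 1)/6.211 = 3.86.

K_p = 3.86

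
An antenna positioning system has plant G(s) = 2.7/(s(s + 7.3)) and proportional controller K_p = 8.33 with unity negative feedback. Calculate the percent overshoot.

2.27%

From 1 + K_pG(s) = 0: s² + 7.3s + 22.49 = 0 ⇒ ω_n = 4.742, ζ = 0.7696.
%OS = 100·exp(−πζ/√(1−ζ²)) = 100·exp(−π·0.7696/√0.4077) = 2.27%.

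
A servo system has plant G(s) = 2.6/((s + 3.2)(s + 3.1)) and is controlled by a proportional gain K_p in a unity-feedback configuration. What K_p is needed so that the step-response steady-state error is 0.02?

K_p = 187

The loop is type 0, so e_ss(step) = 1/(1 + K_pos) with K_pos = K_p·G(0).
G(0) = 0.2621. Require 1/(1 + K_p·0.2621) = 0.02, so 1 + 0.2621·K_p = 50.
K_p = (50 − 1)/0.2621 = 187.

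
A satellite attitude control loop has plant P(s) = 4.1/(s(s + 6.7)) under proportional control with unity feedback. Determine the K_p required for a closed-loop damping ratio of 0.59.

Closed-loop characteristic equation: s² + 6.7s + K_p·4.1 = 0.
So ω_n = √(4.1K_p) and 2ζω_n = 6.7, giving ζ = 6.7/(2√(4.1K_p)).
Setting ζ = 0.59: √(4.1K_p) = 6.7/(2·0.59) = 5.678, so K_p = 32.24/4.1 = 7.86.

K_p = 7.86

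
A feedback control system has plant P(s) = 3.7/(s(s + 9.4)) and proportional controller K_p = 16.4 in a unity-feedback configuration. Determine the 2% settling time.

T_s ≈ 0.851 s

Closed-loop characteristic equation: s² + 9.4s + 60.68 = 0, so ω_n = 7.79 rad/s and ζ = 9.4/(2·7.79) = 0.6034.
2% settling time T_s ≈ 4/(ζω_n) = 4/4.7 = 0.851 s.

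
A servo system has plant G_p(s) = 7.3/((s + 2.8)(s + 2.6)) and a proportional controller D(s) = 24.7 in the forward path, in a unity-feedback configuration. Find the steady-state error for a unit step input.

The loop is type 0. Static position error constant K_pos = D(0)·G_p(0) = 24.7·1.003 = 24.77.
Steady-state error to a unit step: e_ss = 1/(1+K_pos) = 1/25.77 = 0.0388.

0.0388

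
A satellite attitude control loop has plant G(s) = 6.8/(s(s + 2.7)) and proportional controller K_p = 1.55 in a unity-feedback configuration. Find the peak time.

T_p = 1.06 s

From 1 + K_pG(s) = 0: s² + 2.7s + 10.54 = 0 ⇒ ω_n = 3.247, ζ = 0.4158.
Damped frequency ω_d = ω_n√(1−ζ²) = 2.953 rad/s, so peak time T_p = π/ω_d = 1.06 s.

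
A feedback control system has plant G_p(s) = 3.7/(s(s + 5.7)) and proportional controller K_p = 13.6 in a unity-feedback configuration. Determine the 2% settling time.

Closed-loop characteristic equation: s² + 5.7s + 50.32 = 0, so ω_n = 7.094 rad/s and ζ = 5.7/(2·7.094) = 0.4018.
2% settling time T_s ≈ 4/(ζω_n) = 4/2.85 = 1.4 s.

T_s ≈ 1.4 s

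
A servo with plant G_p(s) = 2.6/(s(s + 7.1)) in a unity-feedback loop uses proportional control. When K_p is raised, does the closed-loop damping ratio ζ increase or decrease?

ζ = 7.1/(2√(2.6K_p)); increasing K_p raises the denominator, so ζ falls.

decrease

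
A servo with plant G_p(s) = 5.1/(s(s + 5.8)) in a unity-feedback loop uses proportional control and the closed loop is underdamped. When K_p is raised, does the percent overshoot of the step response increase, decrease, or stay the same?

increase

ζ = 5.8/(2√(5.1K_p)) decreases as K_p grows; lower damping means more overshoot.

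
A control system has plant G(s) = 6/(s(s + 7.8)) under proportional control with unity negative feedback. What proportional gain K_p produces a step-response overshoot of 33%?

K_p = 22.9

From %OS = 100·exp(−πζ/√(1−ζ²)) = 33%, ζ = −ln(0.33)/√(π²+ln²(0.33)) = 0.3328.
Characteristic equation s² + 7.8s + 6K_p = 0 gives ζ = 7.8/(2√(6K_p)).
Setting ζ = 0.3328: √(6K_p) = 7.8/(2·0.3328) = 11.72, so K_p = 137.3/6 = 22.9.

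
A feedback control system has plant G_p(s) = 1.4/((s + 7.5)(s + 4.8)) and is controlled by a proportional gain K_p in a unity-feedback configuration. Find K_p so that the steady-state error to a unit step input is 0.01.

K_p = 2550

Steady-state error for a unit step on this type-0 loop is 1/(1 + K_p·G_p(0)).
G_p(0) = 0.03889. Require 1/(1 + K_p·0.03889) = 0.01, so 1 + 0.03889·K_p = 100.
K_p = (100 − 1)/0.03889 = 2550.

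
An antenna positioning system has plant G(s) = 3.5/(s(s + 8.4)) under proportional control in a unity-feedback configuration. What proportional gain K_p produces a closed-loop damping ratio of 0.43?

Closed-loop characteristic equation: s² + 8.4s + K_p·3.5 = 0.
So ω_n = √(3.5K_p) and 2ζω_n = 8.4, giving ζ = 8.4/(2√(3.5K_p)).
Setting ζ = 0.43: √(3.5K_p) = 8.4/(2·0.43) = 9.767, so K_p = 95.4/3.5 = 27.3.

K_p = 27.3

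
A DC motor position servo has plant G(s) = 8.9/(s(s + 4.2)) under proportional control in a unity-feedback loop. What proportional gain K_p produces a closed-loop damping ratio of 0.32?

K_p = 4.84

Closed-loop characteristic equation: s² + 4.2s + K_p·8.9 = 0.
So ω_n = √(8.9K_p) and 2ζω_n = 4.2, giving ζ = 4.2/(2√(8.9K_p)).
Setting ζ = 0.32: √(8.9K_p) = 4.2/(2·0.32) = 6.562, so K_p = 43.07/8.9 = 4.84.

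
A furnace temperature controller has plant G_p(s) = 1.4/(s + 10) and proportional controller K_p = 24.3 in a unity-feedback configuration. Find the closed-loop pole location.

s = -44.02

Closed-loop transfer function: T(s) = K_p·G_p(s)/(1 + K_p·G_p(s)) = 34.02/(s + 10 + 34.02) = 34.02/(s + 44.02).
The closed-loop pole is at s = −44.02.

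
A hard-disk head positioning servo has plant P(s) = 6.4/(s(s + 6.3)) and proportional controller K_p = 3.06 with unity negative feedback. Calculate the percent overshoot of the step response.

From 1 + K_pP(s) = 0: s² + 6.3s + 19.58 = 0 ⇒ ω_n = 4.425, ζ = 0.7118.
%OS = 100·exp(−πζ/√(1−ζ²)) = 100·exp(−π·0.7118/√0.4933) = 4.14%.

4.14%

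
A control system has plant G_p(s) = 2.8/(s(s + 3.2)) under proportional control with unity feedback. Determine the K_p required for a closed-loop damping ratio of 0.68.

Closed-loop characteristic equation: s² + 3.2s + K_p·2.8 = 0.
So ω_n = √(2.8K_p) and 2ζω_n = 3.2, giving ζ = 3.2/(2√(2.8K_p)).
Setting ζ = 0.68: √(2.8K_p) = 3.2/(2·0.68) = 2.353, so K_p = 5.536/2.8 = 1.98.

K_p = 1.98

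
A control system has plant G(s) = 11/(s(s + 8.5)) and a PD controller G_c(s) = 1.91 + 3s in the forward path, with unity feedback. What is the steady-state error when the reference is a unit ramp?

0.405

The loop has one pole at the origin (type 1). Velocity error constant K_v = lim_{s→0} s·G_c(s)G(s) = 1.91·11/8.5 = 2.472.
Steady-state error to a unit ramp: e_ss = 1/K_v = 0.405.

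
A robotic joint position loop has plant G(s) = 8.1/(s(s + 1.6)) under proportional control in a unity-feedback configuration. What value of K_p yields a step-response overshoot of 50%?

K_p = 1.7

From %OS = 100·exp(−πζ/√(1−ζ²)) = 50%, ζ = −ln(0.5)/√(π²+ln²(0.5)) = 0.2155.
Characteristic equation s² + 1.6s + 8.1K_p = 0 gives ζ = 1.6/(2√(8.1K_p)).
Setting ζ = 0.2155: √(8.1K_p) = 1.6/(2·0.2155) = 3.713, so K_p = 13.79/8.1 = 1.7.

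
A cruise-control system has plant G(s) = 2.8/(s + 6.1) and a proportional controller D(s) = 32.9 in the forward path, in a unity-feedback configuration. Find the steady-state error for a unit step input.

0.0621

The loop is type 0. Static position error constant K_pos = D(0)·G(0) = 32.9·0.459 = 15.1.
Steady-state error to a unit step: e_ss = 1/(1+K_pos) = 1/16.1 = 0.0621.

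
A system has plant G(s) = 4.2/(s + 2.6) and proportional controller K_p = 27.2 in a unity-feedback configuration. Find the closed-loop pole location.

Closed-loop transfer function: T(s) = K_p·G(s)/(1 + K_p·G(s)) = 114.2/(s + 2.6 + 114.2) = 114.2/(s + 116.8).
The closed-loop pole is at s = −116.8.

s = -116.8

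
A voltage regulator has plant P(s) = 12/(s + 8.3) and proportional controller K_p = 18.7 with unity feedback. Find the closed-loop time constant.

τ = 0.0043 s

Closed-loop transfer function: T(s) = K_p·P(s)/(1 + K_p·P(s)) = 224.4/(s + 8.3 + 224.4) = 224.4/(s + 232.7).
Time constant τ = 1/232.7 = 0.0043 s.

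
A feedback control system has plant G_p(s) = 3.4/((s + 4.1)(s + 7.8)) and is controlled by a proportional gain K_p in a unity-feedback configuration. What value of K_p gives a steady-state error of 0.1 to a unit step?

The loop is type 0, so e_ss(step) = 1/(1 + K_pos) with K_pos = K_p·G_p(0).
G_p(0) = 0.1063. Require 1/(1 + K_p·0.1063) = 0.1, so 1 + 0.1063·K_p = 10.
K_p = (10 − 1)/0.1063 = 84.7.

K_p = 84.7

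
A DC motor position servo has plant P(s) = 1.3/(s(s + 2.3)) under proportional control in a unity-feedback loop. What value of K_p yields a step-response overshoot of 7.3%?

K_p = 2.48

From %OS = 100·exp(−πζ/√(1−ζ²)) = 7.3%, ζ = −ln(0.073)/√(π²+ln²(0.073)) = 0.6401.
Characteristic equation s² + 2.3s + 1.3K_p = 0 gives ζ = 2.3/(2√(1.3K_p)).
Setting ζ = 0.6401: √(1.3K_p) = 2.3/(2·0.6401) = 1.797, so K_p = 3.228/1.3 = 2.48.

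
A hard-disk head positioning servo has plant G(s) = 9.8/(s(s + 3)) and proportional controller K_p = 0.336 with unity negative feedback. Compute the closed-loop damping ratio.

With unity feedback the closed-loop characteristic equation is s² + 3s + 0.336·9.8 = s² + 3s + 3.293 = 0.
Matching s² + 2ζω_n s + ω_n²: ω_n = √3.293 = 1.815 rad/s and 2ζω_n = 3, so ζ = 3/(2·1.815) = 0.827.

ζ = 0.827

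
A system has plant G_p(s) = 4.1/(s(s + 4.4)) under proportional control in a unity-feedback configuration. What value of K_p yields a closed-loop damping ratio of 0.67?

K_p = 2.63

Closed-loop characteristic equation: s² + 4.4s + K_p·4.1 = 0.
So ω_n = √(4.1K_p) and 2ζω_n = 4.4, giving ζ = 4.4/(2√(4.1K_p)).
Setting ζ = 0.67: √(4.1K_p) = 4.4/(2·0.67) = 3.284, so K_p = 10.78/4.1 = 2.63.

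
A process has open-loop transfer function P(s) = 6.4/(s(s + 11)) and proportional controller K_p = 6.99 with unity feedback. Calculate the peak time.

From 1 + K_pP(s) = 0: s² + 11s + 44.74 = 0 ⇒ ω_n = 6.688, ζ = 0.8223.
Damped frequency ω_d = ω_n√(1−ζ²) = 3.806 rad/s, so peak time T_p = π/ω_d = 0.825 s.

T_p = 0.825 s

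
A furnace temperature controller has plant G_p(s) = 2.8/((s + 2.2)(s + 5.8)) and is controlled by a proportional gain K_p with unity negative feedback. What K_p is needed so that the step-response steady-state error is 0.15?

For a type-0 loop with proportional control, e_ss = 1/(1 + K_p·G_p(0)).
G_p(0) = 0.2194. Require 1/(1 + K_p·0.2194) = 0.15, so 1 + 0.2194·K_p = 6.667.
K_p = (6.667 − 1)/0.2194 = 25.8.

K_p = 25.8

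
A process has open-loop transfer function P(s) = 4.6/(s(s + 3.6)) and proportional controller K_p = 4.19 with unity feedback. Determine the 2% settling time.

T_s ≈ 2.22 s

The closed-loop denominator s² + 3.6s + 19.27 gives ω_n = √19.27 = 4.39 and ζ = 3.6/(2ω_n) = 0.41.
2% settling time T_s ≈ 4/(ζω_n) = 4/1.8 = 2.22 s.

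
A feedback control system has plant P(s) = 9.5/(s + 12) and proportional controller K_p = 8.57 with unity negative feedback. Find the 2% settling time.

T_s ≈ 0.0428 s

Closed-loop transfer function: T(s) = K_p·P(s)/(1 + K_p·P(s)) = 81.42/(s + 12 + 81.42) = 81.42/(s + 93.42).
Time constant τ = 1/93.42 = 0.0107 s, so the 2% settling time is about 4τ = 0.0428 s.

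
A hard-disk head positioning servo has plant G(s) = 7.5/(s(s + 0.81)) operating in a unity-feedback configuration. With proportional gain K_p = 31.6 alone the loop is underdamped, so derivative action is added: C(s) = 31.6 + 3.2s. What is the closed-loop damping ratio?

Forward path: (31.6 + 3.2s)·7.5/(s(s+0.81)). The closed-loop characteristic equation is s² + (0.81 + 7.5·3.2)s + 7.5·31.6 = 0.
That is s² + 24.81s + 237 = 0, so ω_n = 15.39 rad/s and ζ = 24.81/(2·15.39) = 0.8058.

ζ = 0.806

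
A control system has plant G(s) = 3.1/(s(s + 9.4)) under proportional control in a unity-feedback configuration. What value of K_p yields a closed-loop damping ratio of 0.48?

K_p = 30.9

Closed-loop characteristic equation: s² + 9.4s + K_p·3.1 = 0.
So ω_n = √(3.1K_p) and 2ζω_n = 9.4, giving ζ = 9.4/(2√(3.1K_p)).
Setting ζ = 0.48: √(3.1K_p) = 9.4/(2·0.48) = 9.792, so K_p = 95.88/3.1 = 30.9.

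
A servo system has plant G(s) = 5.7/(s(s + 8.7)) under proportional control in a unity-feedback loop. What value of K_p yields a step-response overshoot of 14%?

K_p = 11.8

From %OS = 100·exp(−πζ/√(1−ζ²)) = 14%, ζ = −ln(0.14)/√(π²+ln²(0.14)) = 0.5305.
Characteristic equation s² + 8.7s + 5.7K_p = 0 gives ζ = 8.7/(2√(5.7K_p)).
Setting ζ = 0.5305: √(5.7K_p) = 8.7/(2·0.5305) = 8.2, so K_p = 67.24/5.7 = 11.8.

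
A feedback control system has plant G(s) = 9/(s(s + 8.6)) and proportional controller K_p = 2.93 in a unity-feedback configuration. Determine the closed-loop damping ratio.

ζ = 0.837

With unity feedback the closed-loop characteristic equation is s² + 8.6s + 2.93·9 = s² + 8.6s + 26.37 = 0.
Matching s² + 2ζω_n s + ω_n²: ω_n = √26.37 = 5.135 rad/s and 2ζω_n = 8.6, so ζ = 8.6/(2·5.135) = 0.837.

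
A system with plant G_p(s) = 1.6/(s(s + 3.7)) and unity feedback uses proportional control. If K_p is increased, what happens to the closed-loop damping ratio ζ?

ζ = 3.7/(2√(1.6K_p)); increasing K_p raises the denominator, so ζ falls.

decrease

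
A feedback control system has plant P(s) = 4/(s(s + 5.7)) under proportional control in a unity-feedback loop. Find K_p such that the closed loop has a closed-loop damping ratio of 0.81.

Closed-loop characteristic equation: s² + 5.7s + K_p·4 = 0.
So ω_n = √(4K_p) and 2ζω_n = 5.7, giving ζ = 5.7/(2√(4K_p)).
Setting ζ = 0.81: √(4K_p) = 5.7/(2·0.81) = 3.519, so K_p = 12.38/4 = 3.09.

K_p = 3.09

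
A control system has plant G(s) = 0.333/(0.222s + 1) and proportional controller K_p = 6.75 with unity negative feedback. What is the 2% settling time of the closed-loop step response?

T_s ≈ 0.273 s

Closed loop: T(s) = K_p·G/(1+K_p·G) = 2.248/(0.222s + 1 + 2.248), with pole at s = −(1 + 2.248)/0.222 = −14.63.
τ = 1/14.63 = 0.06836 s, so 2% settling time ≈ 4τ = 0.273 s.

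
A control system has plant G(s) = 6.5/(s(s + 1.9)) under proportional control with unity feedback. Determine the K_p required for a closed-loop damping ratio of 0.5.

K_p = 0.555

Closed-loop characteristic equation: s² + 1.9s + K_p·6.5 = 0.
So ω_n = √(6.5K_p) and 2ζω_n = 1.9, giving ζ = 1.9/(2√(6.5K_p)).
Setting ζ = 0.5: √(6.5K_p) = 1.9/(2·0.5) = 1.9, so K_p = 3.61/6.5 = 0.555.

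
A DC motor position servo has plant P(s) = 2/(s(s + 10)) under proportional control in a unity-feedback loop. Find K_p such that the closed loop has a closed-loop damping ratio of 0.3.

Closed-loop characteristic equation: s² + 10s + K_p·2 = 0.
So ω_n = √(2K_p) and 2ζω_n = 10, giving ζ = 10/(2√(2K_p)).
Setting ζ = 0.3: √(2K_p) = 10/(2·0.3) = 16.67, so K_p = 277.8/2 = 139.

K_p = 139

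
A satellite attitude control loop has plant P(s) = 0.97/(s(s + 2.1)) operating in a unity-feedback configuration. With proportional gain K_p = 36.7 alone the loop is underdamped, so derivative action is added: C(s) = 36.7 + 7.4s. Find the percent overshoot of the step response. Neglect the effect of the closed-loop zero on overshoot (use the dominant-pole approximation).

Forward path: (36.7 + 7.4s)·0.97/(s(s+2.1)). The closed-loop characteristic equation is s² + (2.1 + 0.97·7.4)s + 0.97·36.7 = 0.
That is s² + 9.278s + 35.6 = 0, so ω_n = 5.966 rad/s and ζ = 9.278/(2·5.966) = 0.7775.
%OS = 100·exp(−πζ/√(1−ζ²)) = 2.06%.

2.06%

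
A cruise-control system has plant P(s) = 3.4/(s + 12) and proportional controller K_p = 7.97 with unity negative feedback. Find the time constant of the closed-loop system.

Closed-loop transfer function: T(s) = K_p·P(s)/(1 + K_p·P(s)) = 27.1/(s + 12 + 27.1) = 27.1/(s + 39.1).
Time constant τ = 1/39.1 = 0.0256 s.

τ = 0.0256 s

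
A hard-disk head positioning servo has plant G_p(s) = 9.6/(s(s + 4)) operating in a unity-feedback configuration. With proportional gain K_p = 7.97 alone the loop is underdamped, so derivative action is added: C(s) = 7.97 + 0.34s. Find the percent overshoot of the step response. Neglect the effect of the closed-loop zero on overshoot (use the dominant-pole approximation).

23.8%

Forward path: (7.97 + 0.34s)·9.6/(s(s+4)). The closed-loop characteristic equation is s² + (4 + 9.6·0.34)s + 9.6·7.97 = 0.
That is s² + 7.264s + 76.51 = 0, so ω_n = 8.747 rad/s and ζ = 7.264/(2·8.747) = 0.4152.
%OS = 100·exp(−πζ/√(1−ζ²)) = 23.8%.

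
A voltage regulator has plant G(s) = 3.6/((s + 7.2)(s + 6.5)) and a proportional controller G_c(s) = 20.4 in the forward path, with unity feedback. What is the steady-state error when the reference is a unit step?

The loop is type 0. Static position error constant K_pos = G_c(0)·G(0) = 20.4·0.07692 = 1.569.
Steady-state error to a unit step: e_ss = 1/(1+K_pos) = 1/2.569 = 0.389.

0.389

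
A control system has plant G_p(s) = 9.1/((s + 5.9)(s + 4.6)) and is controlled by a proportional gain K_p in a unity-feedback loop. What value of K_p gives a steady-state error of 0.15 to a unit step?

K_p = 16.9

For a type-0 loop with proportional control, e_ss = 1/(1 + K_p·G_p(0)).
G_p(0) = 0.3353. Require 1/(1 + K_p·0.3353) = 0.15, so 1 + 0.3353·K_p = 6.667.
K_p = (6.667 − 1)/0.3353 = 16.9.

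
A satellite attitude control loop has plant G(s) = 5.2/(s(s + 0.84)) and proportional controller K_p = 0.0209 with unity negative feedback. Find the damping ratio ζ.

With unity feedback the closed-loop characteristic equation is s² + 0.84s + 0.0209·5.2 = s² + 0.84s + 0.1087 = 0.
Matching s² + 2ζω_n s + ω_n²: ω_n = √0.1087 = 0.3297 rad/s and 2ζω_n = 0.84, so ζ = 0.84/(2·0.3297) = 1.27.

ζ = 1.27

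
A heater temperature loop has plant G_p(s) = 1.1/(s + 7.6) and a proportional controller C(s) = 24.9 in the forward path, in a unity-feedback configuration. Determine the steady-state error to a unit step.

0.217

The loop is type 0. Static position error constant K_pos = C(0)·G_p(0) = 24.9·0.1447 = 3.604.
Steady-state error to a unit step: e_ss = 1/(1+K_pos) = 1/4.604 = 0.217.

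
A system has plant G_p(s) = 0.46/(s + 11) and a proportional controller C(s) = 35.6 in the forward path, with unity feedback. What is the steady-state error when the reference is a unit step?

The loop is type 0. Static position error constant K_pos = C(0)·G_p(0) = 35.6·0.04182 = 1.489.
Steady-state error to a unit step: e_ss = 1/(1+K_pos) = 1/2.489 = 0.402.

0.402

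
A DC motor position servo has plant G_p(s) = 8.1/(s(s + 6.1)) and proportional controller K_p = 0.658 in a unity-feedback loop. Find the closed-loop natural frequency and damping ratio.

The closed-loop denominator is s(s+6.1) + 0.658·8.1 = s² + 6.1s + 5.33.
So ω_n² = 5.33 ⇒ ω_n = 2.309 rad/s, and ζ = 6.1/(2ω_n) = 1.32.

ω_n = 2.31 rad/s, ζ = 1.32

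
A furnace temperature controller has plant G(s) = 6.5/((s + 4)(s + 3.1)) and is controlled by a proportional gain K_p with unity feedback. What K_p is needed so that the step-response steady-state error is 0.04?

Steady-state error for a unit step on this type-0 loop is 1/(1 + K_p·G(0)).
G(0) = 0.5242. Require 1/(1 + K_p·0.5242) = 0.04, so 1 + 0.5242·K_p = 25.
K_p = (25 − 1)/0.5242 = 45.8.

K_p = 45.8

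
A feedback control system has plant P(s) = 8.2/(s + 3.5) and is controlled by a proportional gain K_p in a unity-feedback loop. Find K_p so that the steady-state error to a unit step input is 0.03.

For a type-0 loop with proportional control, e_ss = 1/(1 + K_p·P(0)).
P(0) = 2.343. Require 1/(1 + K_p·2.343) = 0.03, so 1 + 2.343·K_p = 33.33.
K_p = (33.33 − 1)/2.343 = 13.8.

K_p = 13.8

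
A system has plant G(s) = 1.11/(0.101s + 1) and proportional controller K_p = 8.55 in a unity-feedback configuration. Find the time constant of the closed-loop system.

τ = 0.00963 s

Closed loop: T(s) = K_p·G/(1+K_p·G) = 9.491/(0.101s + 1 + 9.491), with pole at s = −(1 + 9.491)/0.101 = −103.9.
Closed-loop time constant τ = 1/103.9 = 0.00963 s.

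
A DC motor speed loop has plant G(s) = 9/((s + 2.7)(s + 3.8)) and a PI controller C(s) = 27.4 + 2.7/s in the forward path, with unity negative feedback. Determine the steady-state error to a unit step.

The open loop C(s)G(s) has a pole at the origin (type 1), so the static position error constant is infinite and e_ss = 1/(1+∞) = 0.

0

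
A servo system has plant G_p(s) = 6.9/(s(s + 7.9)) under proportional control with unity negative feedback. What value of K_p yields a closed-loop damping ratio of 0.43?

K_p = 12.2

Closed-loop characteristic equation: s² + 7.9s + K_p·6.9 = 0.
So ω_n = √(6.9K_p) and 2ζω_n = 7.9, giving ζ = 7.9/(2√(6.9K_p)).
Setting ζ = 0.43: √(6.9K_p) = 7.9/(2·0.43) = 9.186, so K_p = 84.38/6.9 = 12.2.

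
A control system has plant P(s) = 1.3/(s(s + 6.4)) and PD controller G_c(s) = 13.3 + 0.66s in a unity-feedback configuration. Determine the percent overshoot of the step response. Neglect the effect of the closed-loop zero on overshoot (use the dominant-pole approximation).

Forward path: (13.3 + 0.66s)·1.3/(s(s+6.4)). The closed-loop characteristic equation is s² + (6.4 + 1.3·0.66)s + 1.3·13.3 = 0.
That is s² + 7.258s + 17.29 = 0, so ω_n = 4.158 rad/s and ζ = 7.258/(2·4.158) = 0.8727.
%OS = 100·exp(−πζ/√(1−ζ²)) = 0.364%.

0.364%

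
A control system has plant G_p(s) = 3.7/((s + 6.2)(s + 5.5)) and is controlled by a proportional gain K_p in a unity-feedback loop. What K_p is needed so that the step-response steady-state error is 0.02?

Steady-state error for a unit step on this type-0 loop is 1/(1 + K_p·G_p(0)).
G_p(0) = 0.1085. Require 1/(1 + K_p·0.1085) = 0.02, so 1 + 0.1085·K_p = 50.
K_p = (50 − 1)/0.1085 = 452.

K_p = 452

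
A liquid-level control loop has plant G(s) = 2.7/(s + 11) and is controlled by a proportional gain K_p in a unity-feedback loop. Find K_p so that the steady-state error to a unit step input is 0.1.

K_p = 36.7

Steady-state error for a unit step on this type-0 loop is 1/(1 + K_p·G(0)).
G(0) = 0.2455. Require 1/(1 + K_p·0.2455) = 0.1, so 1 + 0.2455·K_p = 10.
K_p = (10 − 1)/0.2455 = 36.7.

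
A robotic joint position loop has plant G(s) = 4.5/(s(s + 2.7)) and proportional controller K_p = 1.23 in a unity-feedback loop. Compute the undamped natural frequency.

With unity feedback the closed-loop characteristic equation is s² + 2.7s + 1.23·4.5 = s² + 2.7s + 5.535 = 0.
Matching s² + 2ζω_n s + ω_n²: ω_n = √5.535 = 2.353 rad/s and 2ζω_n = 2.7, so ζ = 2.7/(2·2.353) = 0.574.

ω_n = 2.35 rad/s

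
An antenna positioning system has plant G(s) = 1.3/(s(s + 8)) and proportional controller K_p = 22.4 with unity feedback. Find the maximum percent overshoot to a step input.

Closed-loop characteristic equation: s² + 8s + 29.12 = 0, so ω_n = 5.396 rad/s and ζ = 8/(2·5.396) = 0.7412.
%OS = 100·exp(−πζ/√(1−ζ²)) = 100·exp(−π·0.7412/√0.4505) = 3.11%.

3.11%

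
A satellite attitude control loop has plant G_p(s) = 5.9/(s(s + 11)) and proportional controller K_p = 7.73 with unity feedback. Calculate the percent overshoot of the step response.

1.22%

From 1 + K_pG_p(s) = 0: s² + 11s + 45.61 = 0 ⇒ ω_n = 6.753, ζ = 0.8144.
%OS = 100·exp(−πζ/√(1−ζ²)) = 100·exp(−π·0.8144/√0.3367) = 1.22%.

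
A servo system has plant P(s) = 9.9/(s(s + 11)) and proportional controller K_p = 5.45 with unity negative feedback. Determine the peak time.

Closed-loop characteristic equation: s² + 11s + 53.96 = 0, so ω_n = 7.345 rad/s and ζ = 11/(2·7.345) = 0.7488.
Damped frequency ω_d = ω_n√(1−ζ²) = 4.869 rad/s, so peak time T_p = π/ω_d = 0.645 s.

T_p = 0.645 s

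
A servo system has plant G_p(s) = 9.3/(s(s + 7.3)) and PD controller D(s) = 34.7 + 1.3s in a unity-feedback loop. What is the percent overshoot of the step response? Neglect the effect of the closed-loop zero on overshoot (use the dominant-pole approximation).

Forward path: (34.7 + 1.3s)·9.3/(s(s+7.3)). The closed-loop characteristic equation is s² + (7.3 + 9.3·1.3)s + 9.3·34.7 = 0.
That is s² + 19.39s + 322.7 = 0, so ω_n = 17.96 rad/s and ζ = 19.39/(2·17.96) = 0.5397.
%OS = 100·exp(−πζ/√(1−ζ²)) = 13.3%.

13.3%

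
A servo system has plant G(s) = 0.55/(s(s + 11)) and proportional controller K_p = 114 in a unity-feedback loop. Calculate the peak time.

T_p = 0.551 s

Closed-loop characteristic equation: s² + 11s + 62.7 = 0, so ω_n = 7.918 rad/s and ζ = 11/(2·7.918) = 0.6946.
Damped frequency ω_d = ω_n√(1−ζ²) = 5.696 rad/s, so peak time T_p = π/ω_d = 0.551 s.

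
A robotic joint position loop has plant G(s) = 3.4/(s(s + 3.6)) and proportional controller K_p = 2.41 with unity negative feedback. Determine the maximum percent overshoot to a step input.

From 1 + K_pG(s) = 0: s² + 3.6s + 8.194 = 0 ⇒ ω_n = 2.863, ζ = 0.6288.
%OS = 100·exp(−πζ/√(1−ζ²)) = 100·exp(−π·0.6288/√0.6046) = 7.88%.

7.88%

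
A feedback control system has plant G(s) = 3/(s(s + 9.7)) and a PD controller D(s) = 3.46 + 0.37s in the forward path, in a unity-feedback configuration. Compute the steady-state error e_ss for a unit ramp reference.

0.934

The loop has one pole at the origin (type 1). Velocity error constant K_v = lim_{s→0} s·D(s)G(s) = 3.46·3/9.7 = 1.07.
Steady-state error to a unit ramp: e_ss = 1/K_v = 0.934.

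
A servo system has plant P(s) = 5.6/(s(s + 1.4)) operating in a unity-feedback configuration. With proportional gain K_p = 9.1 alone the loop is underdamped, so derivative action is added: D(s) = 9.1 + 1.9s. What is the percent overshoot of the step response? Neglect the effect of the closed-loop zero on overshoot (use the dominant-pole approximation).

Forward path: (9.1 + 1.9s)·5.6/(s(s+1.4)). The closed-loop characteristic equation is s² + (1.4 + 5.6·1.9)s + 5.6·9.1 = 0.
That is s² + 12.04s + 50.96 = 0, so ω_n = 7.139 rad/s and ζ = 12.04/(2·7.139) = 0.8433.
%OS = 100·exp(−πζ/√(1−ζ²)) = 0.723%.

0.723%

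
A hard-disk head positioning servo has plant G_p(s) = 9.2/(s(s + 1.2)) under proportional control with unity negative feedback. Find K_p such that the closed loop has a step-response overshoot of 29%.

From %OS = 100·exp(−πζ/√(1−ζ²)) = 29%, ζ = −ln(0.29)/√(π²+ln²(0.29)) = 0.3666.
Characteristic equation s² + 1.2s + 9.2K_p = 0 gives ζ = 1.2/(2√(9.2K_p)).
Setting ζ = 0.3666: √(9.2K_p) = 1.2/(2·0.3666) = 1.637, so K_p = 2.679/9.2 = 0.291.

K_p = 0.291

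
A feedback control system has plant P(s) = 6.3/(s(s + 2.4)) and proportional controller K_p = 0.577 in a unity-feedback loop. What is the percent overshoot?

7.85%

Closed-loop characteristic equation: s² + 2.4s + 3.635 = 0, so ω_n = 1.907 rad/s and ζ = 2.4/(2·1.907) = 0.6294.
%OS = 100·exp(−πζ/√(1−ζ²)) = 100·exp(−π·0.6294/√0.6039) = 7.85%.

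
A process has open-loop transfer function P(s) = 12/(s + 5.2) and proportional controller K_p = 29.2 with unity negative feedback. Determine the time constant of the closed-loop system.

Closed-loop transfer function: T(s) = K_p·P(s)/(1 + K_p·P(s)) = 350.4/(s + 5.2 + 350.4) = 350.4/(s + 355.6).
Time constant τ = 1/355.6 = 0.00281 s.

τ = 0.00281 s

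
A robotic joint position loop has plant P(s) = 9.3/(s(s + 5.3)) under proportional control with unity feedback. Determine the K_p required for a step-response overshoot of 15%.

From %OS = 100·exp(−πζ/√(1−ζ²)) = 15%, ζ = −ln(0.15)/√(π²+ln²(0.15)) = 0.5169.
Characteristic equation s² + 5.3s + 9.3K_p = 0 gives ζ = 5.3/(2√(9.3K_p)).
Setting ζ = 0.5169: √(9.3K_p) = 5.3/(2·0.5169) = 5.126, so K_p = 26.28/9.3 = 2.83.

K_p = 2.83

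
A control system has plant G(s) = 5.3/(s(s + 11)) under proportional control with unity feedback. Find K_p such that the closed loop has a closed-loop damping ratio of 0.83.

Closed-loop characteristic equation: s² + 11s + K_p·5.3 = 0.
So ω_n = √(5.3K_p) and 2ζω_n = 11, giving ζ = 11/(2√(5.3K_p)).
Setting ζ = 0.83: √(5.3K_p) = 11/(2·0.83) = 6.627, so K_p = 43.91/5.3 = 8.29.

K_p = 8.29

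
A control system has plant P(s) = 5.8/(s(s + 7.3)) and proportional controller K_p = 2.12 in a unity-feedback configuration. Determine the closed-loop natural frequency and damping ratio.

The closed-loop denominator is s(s+7.3) + 2.12·5.8 = s² + 7.3s + 12.3.
Matching s² + 2ζω_n s + ω_n²: ω_n = √12.3 = 3.507 rad/s and 2ζω_n = 7.3, so ζ = 7.3/(2·3.507) = 1.04.

ω_n = 3.51 rad/s, ζ = 1.04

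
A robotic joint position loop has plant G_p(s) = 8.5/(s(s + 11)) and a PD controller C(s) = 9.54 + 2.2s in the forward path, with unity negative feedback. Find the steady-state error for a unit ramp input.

0.136

The loop has one pole at the origin (type 1). Velocity error constant K_v = lim_{s→0} s·C(s)G_p(s) = 9.54·8.5/11 = 7.372.
Steady-state error to a unit ramp: e_ss = 1/K_v = 0.136.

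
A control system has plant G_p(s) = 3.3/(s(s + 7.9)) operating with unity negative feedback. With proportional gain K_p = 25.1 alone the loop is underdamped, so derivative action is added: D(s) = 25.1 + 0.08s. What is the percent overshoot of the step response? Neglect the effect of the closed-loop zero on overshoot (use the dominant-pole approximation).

Forward path: (25.1 + 0.08s)·3.3/(s(s+7.9)). The closed-loop characteristic equation is s² + (7.9 + 3.3·0.08)s + 3.3·25.1 = 0.
That is s² + 8.164s + 82.83 = 0, so ω_n = 9.101 rad/s and ζ = 8.164/(2·9.101) = 0.4485.
%OS = 100·exp(−πζ/√(1−ζ²)) = 20.7%.

20.7%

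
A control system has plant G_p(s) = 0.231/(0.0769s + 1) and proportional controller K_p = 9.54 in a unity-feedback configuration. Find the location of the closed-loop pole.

s = -41.66

Closed loop: T(s) = K_p·G_p/(1+K_p·G_p) = 2.204/(0.0769s + 1 + 2.204), with pole at s = −(1 + 2.204)/0.0769 = −41.66.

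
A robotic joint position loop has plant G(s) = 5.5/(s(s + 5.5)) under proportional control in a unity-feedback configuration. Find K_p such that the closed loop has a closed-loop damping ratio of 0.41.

Closed-loop characteristic equation: s² + 5.5s + K_p·5.5 = 0.
So ω_n = √(5.5K_p) and 2ζω_n = 5.5, giving ζ = 5.5/(2√(5.5K_p)).
Setting ζ = 0.41: √(5.5K_p) = 5.5/(2·0.41) = 6.707, so K_p = 44.99/5.5 = 8.18.

K_p = 8.18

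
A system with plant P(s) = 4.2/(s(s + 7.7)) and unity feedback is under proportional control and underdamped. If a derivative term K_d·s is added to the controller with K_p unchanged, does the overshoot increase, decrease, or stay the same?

decrease

With PD the characteristic equation becomes s² + (a + K·K_d)s + K·K_p = 0; the damping term grows, ζ rises, overshoot falls.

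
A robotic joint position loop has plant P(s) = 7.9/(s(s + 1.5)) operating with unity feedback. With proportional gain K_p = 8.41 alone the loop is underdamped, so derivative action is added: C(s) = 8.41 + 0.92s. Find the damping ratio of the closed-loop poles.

Forward path: (8.41 + 0.92s)·7.9/(s(s+1.5)). The closed-loop characteristic equation is s² + (1.5 + 7.9·0.92)s + 7.9·8.41 = 0.
That is s² + 8.768s + 66.44 = 0, so ω_n = 8.151 rad/s and ζ = 8.768/(2·8.151) = 0.5378.

ζ = 0.538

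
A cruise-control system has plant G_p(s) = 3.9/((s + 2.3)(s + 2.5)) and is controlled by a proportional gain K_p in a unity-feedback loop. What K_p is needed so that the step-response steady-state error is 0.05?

Steady-state error for a unit step on this type-0 loop is 1/(1 + K_p·G_p(0)).
G_p(0) = 0.6783. Require 1/(1 + K_p·0.6783) = 0.05, so 1 + 0.6783·K_p = 20.
K_p = (20 − 1)/0.6783 = 28.

K_p = 28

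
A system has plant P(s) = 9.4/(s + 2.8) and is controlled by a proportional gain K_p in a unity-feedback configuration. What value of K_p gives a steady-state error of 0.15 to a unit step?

The loop is type 0, so e_ss(step) = 1/(1 + K_pos) with K_pos = K_p·P(0).
P(0) = 3.357. Require 1/(1 + K_p·3.357) = 0.15, so 1 + 3.357·K_p = 6.667.
K_p = (6.667 − 1)/3.357 = 1.69.

K_p = 1.69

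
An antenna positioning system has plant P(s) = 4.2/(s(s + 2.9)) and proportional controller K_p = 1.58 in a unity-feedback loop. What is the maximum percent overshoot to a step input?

11.8%

Closed-loop characteristic equation: s² + 2.9s + 6.636 = 0, so ω_n = 2.576 rad/s and ζ = 2.9/(2·2.576) = 0.5629.
%OS = 100·exp(−πζ/√(1−ζ²)) = 100·exp(−π·0.5629/√0.6832) = 11.8%.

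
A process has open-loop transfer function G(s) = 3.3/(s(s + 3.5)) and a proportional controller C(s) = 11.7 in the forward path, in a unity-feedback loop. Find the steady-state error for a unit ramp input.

0.0907

The loop has one pole at the origin (type 1). Velocity error constant K_v = lim_{s→0} s·C(s)G(s) = 11.7·3.3/3.5 = 11.03.
Steady-state error to a unit ramp: e_ss = 1/K_v = 0.0907.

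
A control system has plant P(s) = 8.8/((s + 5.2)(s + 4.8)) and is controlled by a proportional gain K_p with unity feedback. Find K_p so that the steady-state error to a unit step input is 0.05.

K_p = 53.9

For a type-0 loop with proportional control, e_ss = 1/(1 + K_p·P(0)).
P(0) = 0.3526. Require 1/(1 + K_p·0.3526) = 0.05, so 1 + 0.3526·K_p = 20.
K_p = (20 − 1)/0.3526 = 53.9.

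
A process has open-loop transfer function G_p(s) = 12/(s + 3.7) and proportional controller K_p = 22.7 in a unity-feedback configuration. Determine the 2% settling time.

T_s ≈ 0.0145 s

Closed-loop transfer function: T(s) = K_p·G_p(s)/(1 + K_p·G_p(s)) = 272.4/(s + 3.7 + 272.4) = 272.4/(s + 276.1).
Time constant τ = 1/276.1 = 0.003622 s, so the 2% settling time is about 4τ = 0.0145 s.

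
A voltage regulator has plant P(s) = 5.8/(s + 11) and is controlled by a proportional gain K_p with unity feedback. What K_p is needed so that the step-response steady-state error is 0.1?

For a type-0 loop with proportional control, e_ss = 1/(1 + K_p·P(0)).
P(0) = 0.5273. Require 1/(1 + K_p·0.5273) = 0.1, so 1 + 0.5273·K_p = 10.
K_p = (10 − 1)/0.5273 = 17.1.

K_p = 17.1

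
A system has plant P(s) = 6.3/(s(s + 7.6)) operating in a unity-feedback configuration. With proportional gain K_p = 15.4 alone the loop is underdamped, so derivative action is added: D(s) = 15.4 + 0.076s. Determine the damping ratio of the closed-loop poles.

Forward path: (15.4 + 0.076s)·6.3/(s(s+7.6)). The closed-loop characteristic equation is s² + (7.6 + 6.3·0.076)s + 6.3·15.4 = 0.
That is s² + 8.079s + 97.02 = 0, so ω_n = 9.85 rad/s and ζ = 8.079/(2·9.85) = 0.4101.

ζ = 0.41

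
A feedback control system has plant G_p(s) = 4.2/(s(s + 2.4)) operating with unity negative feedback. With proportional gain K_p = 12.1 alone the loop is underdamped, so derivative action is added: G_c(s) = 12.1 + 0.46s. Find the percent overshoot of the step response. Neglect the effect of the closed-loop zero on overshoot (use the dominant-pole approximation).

36.7%

Forward path: (12.1 + 0.46s)·4.2/(s(s+2.4)). The closed-loop characteristic equation is s² + (2.4 + 4.2·0.46)s + 4.2·12.1 = 0.
That is s² + 4.332s + 50.82 = 0, so ω_n = 7.129 rad/s and ζ = 4.332/(2·7.129) = 0.3038.
%OS = 100·exp(−πζ/√(1−ζ²)) = 36.7%.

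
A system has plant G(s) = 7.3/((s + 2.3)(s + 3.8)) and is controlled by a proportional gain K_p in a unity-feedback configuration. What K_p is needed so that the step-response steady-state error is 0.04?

Steady-state error for a unit step on this type-0 loop is 1/(1 + K_p·G(0)).
G(0) = 0.8352. Require 1/(1 + K_p·0.8352) = 0.04, so 1 + 0.8352·K_p = 25.
K_p = (25 − 1)/0.8352 = 28.7.

K_p = 28.7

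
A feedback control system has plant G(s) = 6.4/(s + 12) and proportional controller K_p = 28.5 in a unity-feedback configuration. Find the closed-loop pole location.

s = -194.4

Closed-loop transfer function: T(s) = K_p·G(s)/(1 + K_p·G(s)) = 182.4/(s + 12 + 182.4) = 182.4/(s + 194.4).
The closed-loop pole is at s = −194.4.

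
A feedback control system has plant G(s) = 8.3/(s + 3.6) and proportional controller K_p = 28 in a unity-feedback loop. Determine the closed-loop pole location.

s = -236

Closed-loop transfer function: T(s) = K_p·G(s)/(1 + K_p·G(s)) = 232.4/(s + 3.6 + 232.4) = 232.4/(s + 236).
The closed-loop pole is at s = −236.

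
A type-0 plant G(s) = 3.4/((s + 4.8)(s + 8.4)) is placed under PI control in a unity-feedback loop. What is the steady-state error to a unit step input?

The PI controller's integrator makes the forward path type 1, so e_ss to a step is zero.

0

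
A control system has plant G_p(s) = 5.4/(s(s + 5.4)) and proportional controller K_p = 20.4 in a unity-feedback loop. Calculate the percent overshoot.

The closed-loop denominator s² + 5.4s + 110.2 gives ω_n = √110.2 = 10.5 and ζ = 5.4/(2ω_n) = 0.2572.
%OS = 100·exp(−πζ/√(1−ζ²)) = 100·exp(−π·0.2572/√0.9338) = 43.3%.

43.3%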